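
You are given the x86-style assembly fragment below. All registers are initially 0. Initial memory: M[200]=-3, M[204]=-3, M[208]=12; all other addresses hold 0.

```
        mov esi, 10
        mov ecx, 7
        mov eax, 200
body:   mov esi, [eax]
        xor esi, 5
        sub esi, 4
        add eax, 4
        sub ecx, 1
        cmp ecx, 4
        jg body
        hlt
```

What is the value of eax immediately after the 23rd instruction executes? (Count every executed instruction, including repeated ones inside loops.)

212

after mov esi, 10: esi=10
after mov ecx, 7: ecx=7
after mov eax, 200: eax=200
after mov esi, [eax]: esi=M[200]=-3
after xor esi, 5: esi=(-3)^5=-8
after sub esi, 4: esi=(-8)-4=-12
after add eax, 4: eax=200+4=204
after sub ecx, 1: ecx=7-1=6
cmp ecx, 4  (cmp 6,4)
jg body: taken
after mov esi, [eax]: esi=M[204]=-3
after xor esi, 5: esi=(-3)^5=-8
after sub esi, 4: esi=(-8)-4=-12
after add eax, 4: eax=204+4=208
after sub ecx, 1: ecx=6-1=5
cmp ecx, 4  (cmp 5,4)
jg body: taken
after mov esi, [eax]: esi=M[208]=12
after xor esi, 5: esi=12^5=9
after sub esi, 4: esi=9-4=5
after add eax, 4: eax=208+4=212
after sub ecx, 1: ecx=5-1=4
cmp ecx, 4  (cmp 4,4)
After step 23: eax = 212.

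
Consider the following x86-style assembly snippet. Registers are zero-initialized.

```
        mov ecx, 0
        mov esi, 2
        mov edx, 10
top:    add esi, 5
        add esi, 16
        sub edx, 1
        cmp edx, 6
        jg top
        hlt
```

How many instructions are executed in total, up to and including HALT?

24

after mov ecx, 0: ecx=0
after mov esi, 2: esi=2
after mov edx, 10: edx=10
after add esi, 5: esi=2+5=7
after add esi, 16: esi=7+16=23
after sub edx, 1: edx=10-1=9
cmp edx, 6  (cmp 9,6)
jg top: taken
after add esi, 5: esi=23+5=28
after add esi, 16: esi=28+16=44
after sub edx, 1: edx=9-1=8
cmp edx, 6  (cmp 8,6)
jg top: taken
after add esi, 5: esi=44+5=49
after add esi, 16: esi=49+16=65
after sub edx, 1: edx=8-1=7
cmp edx, 6  (cmp 7,6)
jg top: taken
after add esi, 5: esi=65+5=70
after add esi, 16: esi=70+16=86
after sub edx, 1: edx=7-1=6
cmp edx, 6  (cmp 6,6)
jg top: not taken
halt.
Total executed instructions: 24.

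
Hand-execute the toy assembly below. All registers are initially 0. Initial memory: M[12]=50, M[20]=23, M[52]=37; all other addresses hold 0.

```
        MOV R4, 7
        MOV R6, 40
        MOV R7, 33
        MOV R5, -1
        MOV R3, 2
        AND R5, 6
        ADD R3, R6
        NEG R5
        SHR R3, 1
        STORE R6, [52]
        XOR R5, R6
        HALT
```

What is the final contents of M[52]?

40

R4=7
R6=40
R7=33
R5=-1
R3=2
R5=(-1)&6=6
R3=2+40=42
R5=-(6)=-6
R3=42>>1=21
STORE R6, [52] → M[52]=40
R5=(-6)^40=-46
halt.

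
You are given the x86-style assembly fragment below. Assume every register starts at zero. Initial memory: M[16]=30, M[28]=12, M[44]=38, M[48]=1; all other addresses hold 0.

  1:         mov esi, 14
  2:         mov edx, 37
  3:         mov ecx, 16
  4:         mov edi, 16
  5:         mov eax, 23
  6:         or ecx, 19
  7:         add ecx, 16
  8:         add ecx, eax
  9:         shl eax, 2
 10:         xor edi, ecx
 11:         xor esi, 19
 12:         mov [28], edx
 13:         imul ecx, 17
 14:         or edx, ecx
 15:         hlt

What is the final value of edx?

after mov esi, 14: esi=14
after mov edx, 37: edx=37
after mov ecx, 16: ecx=16
after mov edi, 16: edi=16
after mov eax, 23: eax=23
after or ecx, 19: ecx=16|19=19
after add ecx, 16: ecx=19+16=35
after add ecx, eax: ecx=35+23=58
after shl eax, 2: eax=23<<2=92
after xor edi, ecx: edi=16^58=42
after xor esi, 19: esi=14^19=29
mov [28], edx → M[28]=37
after imul ecx, 17: ecx=58*17=986
after or edx, ecx: edx=37|986=1023
halt.

1023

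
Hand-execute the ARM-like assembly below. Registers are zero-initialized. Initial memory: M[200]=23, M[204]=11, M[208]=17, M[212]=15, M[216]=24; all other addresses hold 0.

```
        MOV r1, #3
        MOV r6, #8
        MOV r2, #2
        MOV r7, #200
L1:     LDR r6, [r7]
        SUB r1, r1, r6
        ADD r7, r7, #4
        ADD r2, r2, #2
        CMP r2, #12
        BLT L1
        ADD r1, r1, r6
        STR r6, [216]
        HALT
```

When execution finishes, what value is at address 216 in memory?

24

after MOV r1, #3: r1=3
after MOV r6, #8: r6=8
after MOV r2, #2: r2=2
after MOV r7, #200: r7=200
after LDR r6, [r7]: r6=M[200]=23
after SUB r1, r1, r6: r1=3-23=-20
after ADD r7, r7, #4: r7=200+4=204
after ADD r2, r2, #2: r2=2+2=4
CMP r2, #12  (cmp 4,12)
BLT L1: taken
after LDR r6, [r7]: r6=M[204]=11
after SUB r1, r1, r6: r1=(-20)-11=-31
after ADD r7, r7, #4: r7=204+4=208
after ADD r2, r2, #2: r2=4+2=6
CMP r2, #12  (cmp 6,12)
BLT L1: taken
after LDR r6, [r7]: r6=M[208]=17
after SUB r1, r1, r6: r1=(-31)-17=-48
after ADD r7, r7, #4: r7=208+4=212
after ADD r2, r2, #2: r2=6+2=8
CMP r2, #12  (cmp 8,12)
BLT L1: taken
after LDR r6, [r7]: r6=M[212]=15
after SUB r1, r1, r6: r1=(-48)-15=-63
after ADD r7, r7, #4: r7=212+4=216
after ADD r2, r2, #2: r2=8+2=10
CMP r2, #12  (cmp 10,12)
BLT L1: taken
after LDR r6, [r7]: r6=M[216]=24
after SUB r1, r1, r6: r1=(-63)-24=-87
after ADD r7, r7, #4: r7=216+4=220
after ADD r2, r2, #2: r2=10+2=12
CMP r2, #12  (cmp 12,12)
BLT L1: not taken
after ADD r1, r1, r6: r1=(-87)+24=-63
STR r6, [216] → M[216]=24
halt.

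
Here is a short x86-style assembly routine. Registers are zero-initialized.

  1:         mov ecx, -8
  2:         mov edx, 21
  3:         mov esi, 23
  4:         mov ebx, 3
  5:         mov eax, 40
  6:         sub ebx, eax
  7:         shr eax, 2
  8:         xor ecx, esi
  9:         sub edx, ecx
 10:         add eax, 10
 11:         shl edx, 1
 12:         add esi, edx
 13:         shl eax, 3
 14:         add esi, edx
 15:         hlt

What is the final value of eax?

160

ecx=-8
edx=21
esi=23
ebx=3
eax=40
ebx=3-40=-37
eax=40>>2=10
ecx=(-8)^23=-17
edx=21-(-17)=38
eax=10+10=20
edx=38<<1=76
esi=23+76=99
eax=20<<3=160
esi=99+76=175
halt.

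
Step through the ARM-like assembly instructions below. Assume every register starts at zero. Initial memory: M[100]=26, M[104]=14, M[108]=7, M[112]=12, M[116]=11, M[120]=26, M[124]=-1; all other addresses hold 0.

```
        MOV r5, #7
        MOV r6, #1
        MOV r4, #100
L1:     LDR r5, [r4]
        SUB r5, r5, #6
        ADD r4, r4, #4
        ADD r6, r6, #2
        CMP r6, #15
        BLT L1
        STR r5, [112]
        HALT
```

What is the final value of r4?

MOV r5, #7 → r5=7
MOV r6, #1 → r6=1
MOV r4, #100 → r4=100
LDR r5, [r4] → r5=M[100]=26
SUB r5, r5, #6 → r5=26-6=20
ADD r4, r4, #4 → r4=100+4=104
ADD r6, r6, #2 → r6=1+2=3
CMP r6, #15  (cmp 3,15)
BLT L1: taken
LDR r5, [r4] → r5=M[104]=14
SUB r5, r5, #6 → r5=14-6=8
ADD r4, r4, #4 → r4=104+4=108
ADD r6, r6, #2 → r6=3+2=5
CMP r6, #15  (cmp 5,15)
BLT L1: taken
LDR r5, [r4] → r5=M[108]=7
SUB r5, r5, #6 → r5=7-6=1
ADD r4, r4, #4 → r4=108+4=112
ADD r6, r6, #2 → r6=5+2=7
CMP r6, #15  (cmp 7,15)
BLT L1: taken
LDR r5, [r4] → r5=M[112]=12
SUB r5, r5, #6 → r5=12-6=6
ADD r4, r4, #4 → r4=112+4=116
ADD r6, r6, #2 → r6=7+2=9
CMP r6, #15  (cmp 9,15)
BLT L1: taken
LDR r5, [r4] → r5=M[116]=11
SUB r5, r5, #6 → r5=11-6=5
ADD r4, r4, #4 → r4=116+4=120
ADD r6, r6, #2 → r6=9+2=11
CMP r6, #15  (cmp 11,15)
BLT L1: taken
LDR r5, [r4] → r5=M[120]=26
SUB r5, r5, #6 → r5=26-6=20
ADD r4, r4, #4 → r4=120+4=124
ADD r6, r6, #2 → r6=11+2=13
CMP r6, #15  (cmp 13,15)
BLT L1: taken
LDR r5, [r4] → r5=M[124]=-1
SUB r5, r5, #6 → r5=(-1)-6=-7
ADD r4, r4, #4 → r4=124+4=128
ADD r6, r6, #2 → r6=13+2=15
CMP r6, #15  (cmp 15,15)
BLT L1: not taken
STR r5, [112] → M[112]=-7
halt.

128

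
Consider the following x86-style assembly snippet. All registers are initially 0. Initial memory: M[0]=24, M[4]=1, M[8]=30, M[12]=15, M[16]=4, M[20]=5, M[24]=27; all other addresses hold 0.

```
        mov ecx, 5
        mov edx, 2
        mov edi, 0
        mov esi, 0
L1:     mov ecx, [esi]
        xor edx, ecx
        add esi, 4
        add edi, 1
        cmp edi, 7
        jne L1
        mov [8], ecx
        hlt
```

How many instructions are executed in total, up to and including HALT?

48

after mov ecx, 5: ecx=5
after mov edx, 2: edx=2
after mov edi, 0: edi=0
after mov esi, 0: esi=0
after mov ecx, [esi]: ecx=M[0]=24
after xor edx, ecx: edx=2^24=26
after add esi, 4: esi=0+4=4
after add edi, 1: edi=0+1=1
cmp edi, 7  (cmp 1,7)
jne L1: taken
after mov ecx, [esi]: ecx=M[4]=1
after xor edx, ecx: edx=26^1=27
after add esi, 4: esi=4+4=8
after add edi, 1: edi=1+1=2
cmp edi, 7  (cmp 2,7)
jne L1: taken
after mov ecx, [esi]: ecx=M[8]=30
after xor edx, ecx: edx=27^30=5
after add esi, 4: esi=8+4=12
after add edi, 1: edi=2+1=3
cmp edi, 7  (cmp 3,7)
jne L1: taken
after mov ecx, [esi]: ecx=M[12]=15
after xor edx, ecx: edx=5^15=10
after add esi, 4: esi=12+4=16
after add edi, 1: edi=3+1=4
cmp edi, 7  (cmp 4,7)
jne L1: taken
after mov ecx, [esi]: ecx=M[16]=4
after xor edx, ecx: edx=10^4=14
after add esi, 4: esi=16+4=20
after add edi, 1: edi=4+1=5
cmp edi, 7  (cmp 5,7)
jne L1: taken
after mov ecx, [esi]: ecx=M[20]=5
after xor edx, ecx: edx=14^5=11
after add esi, 4: esi=20+4=24
after add edi, 1: edi=5+1=6
cmp edi, 7  (cmp 6,7)
jne L1: taken
after mov ecx, [esi]: ecx=M[24]=27
after xor edx, ecx: edx=11^27=16
after add esi, 4: esi=24+4=28
after add edi, 1: edi=6+1=7
cmp edi, 7  (cmp 7,7)
jne L1: not taken
mov [8], ecx → M[8]=27
halt.
Total executed instructions: 48.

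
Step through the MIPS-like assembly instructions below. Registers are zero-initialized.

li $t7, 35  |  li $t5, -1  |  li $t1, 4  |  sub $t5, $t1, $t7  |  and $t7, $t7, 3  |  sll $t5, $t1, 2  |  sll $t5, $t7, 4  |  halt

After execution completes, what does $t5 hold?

$t7=35
$t5=-1
$t1=4
$t5=4-35=-31
$t7=35&3=3
$t5=4<<2=16
$t5=3<<4=48
halt.

48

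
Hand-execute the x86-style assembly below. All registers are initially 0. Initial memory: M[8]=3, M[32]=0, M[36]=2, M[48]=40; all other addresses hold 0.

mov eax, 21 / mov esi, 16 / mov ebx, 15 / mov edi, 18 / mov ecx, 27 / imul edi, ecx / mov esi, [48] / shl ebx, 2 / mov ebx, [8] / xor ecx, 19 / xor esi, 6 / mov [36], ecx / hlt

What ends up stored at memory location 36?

8

after mov eax, 21: eax=21
after mov esi, 16: esi=16
after mov ebx, 15: ebx=15
after mov edi, 18: edi=18
after mov ecx, 27: ecx=27
after imul edi, ecx: edi=18*27=486
after mov esi, [48]: esi=M[48]=40
after shl ebx, 2: ebx=15<<2=60
after mov ebx, [8]: ebx=M[8]=3
after xor ecx, 19: ecx=27^19=8
after xor esi, 6: esi=40^6=46
mov [36], ecx → M[36]=8
halt.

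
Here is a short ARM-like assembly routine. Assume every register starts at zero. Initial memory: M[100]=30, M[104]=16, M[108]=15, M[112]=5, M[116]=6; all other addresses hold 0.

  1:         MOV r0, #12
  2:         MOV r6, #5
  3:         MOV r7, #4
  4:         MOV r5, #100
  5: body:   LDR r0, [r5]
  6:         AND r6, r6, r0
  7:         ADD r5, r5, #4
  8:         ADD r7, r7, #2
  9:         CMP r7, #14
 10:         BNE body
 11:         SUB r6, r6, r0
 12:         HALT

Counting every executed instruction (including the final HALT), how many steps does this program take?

MOV r0, #12 → r0=12
MOV r6, #5 → r6=5
MOV r7, #4 → r7=4
MOV r5, #100 → r5=100
LDR r0, [r5] → r0=M[100]=30
AND r6, r6, r0 → r6=5&30=4
ADD r5, r5, #4 → r5=100+4=104
ADD r7, r7, #2 → r7=4+2=6
CMP r7, #14  (cmp 6,14)
BNE body: taken
LDR r0, [r5] → r0=M[104]=16
AND r6, r6, r0 → r6=4&16=0
ADD r5, r5, #4 → r5=104+4=108
ADD r7, r7, #2 → r7=6+2=8
CMP r7, #14  (cmp 8,14)
BNE body: taken
LDR r0, [r5] → r0=M[108]=15
AND r6, r6, r0 → r6=0&15=0
ADD r5, r5, #4 → r5=108+4=112
ADD r7, r7, #2 → r7=8+2=10
CMP r7, #14  (cmp 10,14)
BNE body: taken
LDR r0, [r5] → r0=M[112]=5
AND r6, r6, r0 → r6=0&5=0
ADD r5, r5, #4 → r5=112+4=116
ADD r7, r7, #2 → r7=10+2=12
CMP r7, #14  (cmp 12,14)
BNE body: taken
LDR r0, [r5] → r0=M[116]=6
AND r6, r6, r0 → r6=0&6=0
ADD r5, r5, #4 → r5=116+4=120
ADD r7, r7, #2 → r7=12+2=14
CMP r7, #14  (cmp 14,14)
BNE body: not taken
SUB r6, r6, r0 → r6=0-6=-6
halt.
Total executed instructions: 36.

36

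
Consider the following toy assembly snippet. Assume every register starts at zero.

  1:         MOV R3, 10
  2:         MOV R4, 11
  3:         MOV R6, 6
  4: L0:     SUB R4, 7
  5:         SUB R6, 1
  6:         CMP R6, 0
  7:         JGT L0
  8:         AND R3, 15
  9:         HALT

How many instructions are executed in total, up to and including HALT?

R3=10
R4=11
R6=6
R4=11-7=4
R6=6-1=5
CMP R6, 0  (cmp 5,0)
JGT L0: taken
R4=4-7=-3
R6=5-1=4
CMP R6, 0  (cmp 4,0)
JGT L0: taken
R4=(-3)-7=-10
R6=4-1=3
CMP R6, 0  (cmp 3,0)
JGT L0: taken
R4=(-10)-7=-17
R6=3-1=2
CMP R6, 0  (cmp 2,0)
JGT L0: taken
R4=(-17)-7=-24
R6=2-1=1
CMP R6, 0  (cmp 1,0)
JGT L0: taken
R4=(-24)-7=-31
R6=1-1=0
CMP R6, 0  (cmp 0,0)
JGT L0: not taken
R3=10&15=10
halt.
Total executed instructions: 29.

29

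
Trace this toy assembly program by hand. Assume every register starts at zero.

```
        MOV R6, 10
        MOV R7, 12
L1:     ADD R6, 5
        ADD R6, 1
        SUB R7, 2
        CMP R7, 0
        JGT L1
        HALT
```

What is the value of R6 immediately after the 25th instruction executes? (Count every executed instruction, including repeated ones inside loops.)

40

after MOV R6, 10: R6=10
after MOV R7, 12: R7=12
after ADD R6, 5: R6=10+5=15
after ADD R6, 1: R6=15+1=16
after SUB R7, 2: R7=12-2=10
CMP R7, 0  (cmp 10,0)
JGT L1: taken
after ADD R6, 5: R6=16+5=21
after ADD R6, 1: R6=21+1=22
after SUB R7, 2: R7=10-2=8
CMP R7, 0  (cmp 8,0)
JGT L1: taken
after ADD R6, 5: R6=22+5=27
after ADD R6, 1: R6=27+1=28
after SUB R7, 2: R7=8-2=6
CMP R7, 0  (cmp 6,0)
JGT L1: taken
after ADD R6, 5: R6=28+5=33
after ADD R6, 1: R6=33+1=34
after SUB R7, 2: R7=6-2=4
CMP R7, 0  (cmp 4,0)
JGT L1: taken
after ADD R6, 5: R6=34+5=39
after ADD R6, 1: R6=39+1=40
after SUB R7, 2: R7=4-2=2
After step 25: R6 = 40.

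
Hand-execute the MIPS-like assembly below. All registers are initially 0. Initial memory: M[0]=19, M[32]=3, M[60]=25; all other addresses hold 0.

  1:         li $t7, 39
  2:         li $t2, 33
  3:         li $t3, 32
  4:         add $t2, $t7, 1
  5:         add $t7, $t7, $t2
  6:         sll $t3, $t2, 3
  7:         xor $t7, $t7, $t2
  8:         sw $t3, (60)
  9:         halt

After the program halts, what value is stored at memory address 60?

li $t7, 39 → $t7=39
li $t2, 33 → $t2=33
li $t3, 32 → $t3=32
add $t2, $t7, 1 → $t2=39+1=40
add $t7, $t7, $t2 → $t7=39+40=79
sll $t3, $t2, 3 → $t3=40<<3=320
xor $t7, $t7, $t2 → $t7=79^40=103
sw $t3, (60) → M[60]=320
halt.

320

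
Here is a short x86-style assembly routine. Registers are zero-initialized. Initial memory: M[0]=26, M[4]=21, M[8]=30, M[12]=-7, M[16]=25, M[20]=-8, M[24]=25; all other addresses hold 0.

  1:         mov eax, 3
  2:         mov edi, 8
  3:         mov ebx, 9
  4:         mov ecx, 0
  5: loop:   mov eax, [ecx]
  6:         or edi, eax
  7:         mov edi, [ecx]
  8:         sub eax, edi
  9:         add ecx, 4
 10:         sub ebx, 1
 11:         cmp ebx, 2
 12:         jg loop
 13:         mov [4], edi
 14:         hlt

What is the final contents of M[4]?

25

after mov eax, 3: eax=3
after mov edi, 8: edi=8
after mov ebx, 9: ebx=9
after mov ecx, 0: ecx=0
after mov eax, [ecx]: eax=M[0]=26
after or edi, eax: edi=8|26=26
after mov edi, [ecx]: edi=M[0]=26
after sub eax, edi: eax=26-26=0
after add ecx, 4: ecx=0+4=4
after sub ebx, 1: ebx=9-1=8
cmp ebx, 2  (cmp 8,2)
jg loop: taken
after mov eax, [ecx]: eax=M[4]=21
after or edi, eax: edi=26|21=31
after mov edi, [ecx]: edi=M[4]=21
after sub eax, edi: eax=21-21=0
after add ecx, 4: ecx=4+4=8
after sub ebx, 1: ebx=8-1=7
cmp ebx, 2  (cmp 7,2)
jg loop: taken
after mov eax, [ecx]: eax=M[8]=30
after or edi, eax: edi=21|30=31
after mov edi, [ecx]: edi=M[8]=30
after sub eax, edi: eax=30-30=0
after add ecx, 4: ecx=8+4=12
after sub ebx, 1: ebx=7-1=6
cmp ebx, 2  (cmp 6,2)
jg loop: taken
after mov eax, [ecx]: eax=M[12]=-7
after or edi, eax: edi=30|(-7)=-1
after mov edi, [ecx]: edi=M[12]=-7
after sub eax, edi: eax=(-7)-(-7)=0
after add ecx, 4: ecx=12+4=16
after sub ebx, 1: ebx=6-1=5
cmp ebx, 2  (cmp 5,2)
jg loop: taken
after mov eax, [ecx]: eax=M[16]=25
after or edi, eax: edi=(-7)|25=-7
after mov edi, [ecx]: edi=M[16]=25
after sub eax, edi: eax=25-25=0
after add ecx, 4: ecx=16+4=20
after sub ebx, 1: ebx=5-1=4
cmp ebx, 2  (cmp 4,2)
jg loop: taken
after mov eax, [ecx]: eax=M[20]=-8
after or edi, eax: edi=25|(-8)=-7
after mov edi, [ecx]: edi=M[20]=-8
after sub eax, edi: eax=(-8)-(-8)=0
after add ecx, 4: ecx=20+4=24
after sub ebx, 1: ebx=4-1=3
cmp ebx, 2  (cmp 3,2)
jg loop: taken
after mov eax, [ecx]: eax=M[24]=25
after or edi, eax: edi=(-8)|25=-7
after mov edi, [ecx]: edi=M[24]=25
after sub eax, edi: eax=25-25=0
after add ecx, 4: ecx=24+4=28
after sub ebx, 1: ebx=3-1=2
cmp ebx, 2  (cmp 2,2)
jg loop: not taken
mov [4], edi → M[4]=25
halt.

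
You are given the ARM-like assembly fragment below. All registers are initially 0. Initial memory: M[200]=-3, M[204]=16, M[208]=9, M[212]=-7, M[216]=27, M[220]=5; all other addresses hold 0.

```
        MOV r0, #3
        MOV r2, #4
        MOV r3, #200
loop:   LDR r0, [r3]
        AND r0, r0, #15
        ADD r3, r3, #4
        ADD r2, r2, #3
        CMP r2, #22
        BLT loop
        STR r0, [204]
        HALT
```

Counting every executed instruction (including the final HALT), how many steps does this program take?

41

MOV r0, #3 → r0=3
MOV r2, #4 → r2=4
MOV r3, #200 → r3=200
LDR r0, [r3] → r0=M[200]=-3
AND r0, r0, #15 → r0=(-3)&15=13
ADD r3, r3, #4 → r3=200+4=204
ADD r2, r2, #3 → r2=4+3=7
CMP r2, #22  (cmp 7,22)
BLT loop: taken
LDR r0, [r3] → r0=M[204]=16
AND r0, r0, #15 → r0=16&15=0
ADD r3, r3, #4 → r3=204+4=208
ADD r2, r2, #3 → r2=7+3=10
CMP r2, #22  (cmp 10,22)
BLT loop: taken
LDR r0, [r3] → r0=M[208]=9
AND r0, r0, #15 → r0=9&15=9
ADD r3, r3, #4 → r3=208+4=212
ADD r2, r2, #3 → r2=10+3=13
CMP r2, #22  (cmp 13,22)
BLT loop: taken
LDR r0, [r3] → r0=M[212]=-7
AND r0, r0, #15 → r0=(-7)&15=9
ADD r3, r3, #4 → r3=212+4=216
ADD r2, r2, #3 → r2=13+3=16
CMP r2, #22  (cmp 16,22)
BLT loop: taken
LDR r0, [r3] → r0=M[216]=27
AND r0, r0, #15 → r0=27&15=11
ADD r3, r3, #4 → r3=216+4=220
ADD r2, r2, #3 → r2=16+3=19
CMP r2, #22  (cmp 19,22)
BLT loop: taken
LDR r0, [r3] → r0=M[220]=5
AND r0, r0, #15 → r0=5&15=5
ADD r3, r3, #4 → r3=220+4=224
ADD r2, r2, #3 → r2=19+3=22
CMP r2, #22  (cmp 22,22)
BLT loop: not taken
STR r0, [204] → M[204]=5
halt.
Total executed instructions: 41.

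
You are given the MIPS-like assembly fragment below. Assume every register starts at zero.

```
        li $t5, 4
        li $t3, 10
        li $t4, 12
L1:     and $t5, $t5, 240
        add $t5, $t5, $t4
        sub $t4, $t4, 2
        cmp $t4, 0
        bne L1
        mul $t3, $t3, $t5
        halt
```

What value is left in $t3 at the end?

after li $t5, 4: $t5=4
after li $t3, 10: $t3=10
after li $t4, 12: $t4=12
after and $t5, $t5, 240: $t5=4&240=0
after add $t5, $t5, $t4: $t5=0+12=12
after sub $t4, $t4, 2: $t4=12-2=10
cmp $t4, 0  (cmp 10,0)
bne L1: taken
after and $t5, $t5, 240: $t5=12&240=0
after add $t5, $t5, $t4: $t5=0+10=10
after sub $t4, $t4, 2: $t4=10-2=8
cmp $t4, 0  (cmp 8,0)
bne L1: taken
after and $t5, $t5, 240: $t5=10&240=0
after add $t5, $t5, $t4: $t5=0+8=8
after sub $t4, $t4, 2: $t4=8-2=6
cmp $t4, 0  (cmp 6,0)
bne L1: taken
after and $t5, $t5, 240: $t5=8&240=0
after add $t5, $t5, $t4: $t5=0+6=6
after sub $t4, $t4, 2: $t4=6-2=4
cmp $t4, 0  (cmp 4,0)
bne L1: taken
after and $t5, $t5, 240: $t5=6&240=0
after add $t5, $t5, $t4: $t5=0+4=4
after sub $t4, $t4, 2: $t4=4-2=2
cmp $t4, 0  (cmp 2,0)
bne L1: taken
after and $t5, $t5, 240: $t5=4&240=0
after add $t5, $t5, $t4: $t5=0+2=2
after sub $t4, $t4, 2: $t4=2-2=0
cmp $t4, 0  (cmp 0,0)
bne L1: not taken
after mul $t3, $t3, $t5: $t3=10*2=20
halt.

20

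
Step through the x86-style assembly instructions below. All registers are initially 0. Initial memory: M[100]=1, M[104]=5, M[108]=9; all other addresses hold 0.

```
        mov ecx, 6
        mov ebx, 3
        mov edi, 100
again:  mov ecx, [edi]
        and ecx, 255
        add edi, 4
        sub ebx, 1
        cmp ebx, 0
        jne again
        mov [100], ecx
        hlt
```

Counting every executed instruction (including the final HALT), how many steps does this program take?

23

mov ecx, 6 → ecx=6
mov ebx, 3 → ebx=3
mov edi, 100 → edi=100
mov ecx, [edi] → ecx=M[100]=1
and ecx, 255 → ecx=1&255=1
add edi, 4 → edi=100+4=104
sub ebx, 1 → ebx=3-1=2
cmp ebx, 0  (cmp 2,0)
jne again: taken
mov ecx, [edi] → ecx=M[104]=5
and ecx, 255 → ecx=5&255=5
add edi, 4 → edi=104+4=108
sub ebx, 1 → ebx=2-1=1
cmp ebx, 0  (cmp 1,0)
jne again: taken
mov ecx, [edi] → ecx=M[108]=9
and ecx, 255 → ecx=9&255=9
add edi, 4 → edi=108+4=112
sub ebx, 1 → ebx=1-1=0
cmp ebx, 0  (cmp 0,0)
jne again: not taken
mov [100], ecx → M[100]=9
halt.
Total executed instructions: 23.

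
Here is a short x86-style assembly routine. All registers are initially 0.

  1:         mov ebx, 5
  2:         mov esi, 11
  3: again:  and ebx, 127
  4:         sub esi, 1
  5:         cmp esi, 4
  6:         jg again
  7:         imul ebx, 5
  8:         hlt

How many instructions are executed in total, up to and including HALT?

mov ebx, 5 → ebx=5
mov esi, 11 → esi=11
and ebx, 127 → ebx=5&127=5
sub esi, 1 → esi=11-1=10
cmp esi, 4  (cmp 10,4)
jg again: taken
and ebx, 127 → ebx=5&127=5
sub esi, 1 → esi=10-1=9
cmp esi, 4  (cmp 9,4)
jg again: taken
and ebx, 127 → ebx=5&127=5
sub esi, 1 → esi=9-1=8
cmp esi, 4  (cmp 8,4)
jg again: taken
and ebx, 127 → ebx=5&127=5
sub esi, 1 → esi=8-1=7
cmp esi, 4  (cmp 7,4)
jg again: taken
and ebx, 127 → ebx=5&127=5
sub esi, 1 → esi=7-1=6
cmp esi, 4  (cmp 6,4)
jg again: taken
and ebx, 127 → ebx=5&127=5
sub esi, 1 → esi=6-1=5
cmp esi, 4  (cmp 5,4)
jg again: taken
and ebx, 127 → ebx=5&127=5
sub esi, 1 → esi=5-1=4
cmp esi, 4  (cmp 4,4)
jg again: not taken
imul ebx, 5 → ebx=5*5=25
halt.
Total executed instructions: 32.

32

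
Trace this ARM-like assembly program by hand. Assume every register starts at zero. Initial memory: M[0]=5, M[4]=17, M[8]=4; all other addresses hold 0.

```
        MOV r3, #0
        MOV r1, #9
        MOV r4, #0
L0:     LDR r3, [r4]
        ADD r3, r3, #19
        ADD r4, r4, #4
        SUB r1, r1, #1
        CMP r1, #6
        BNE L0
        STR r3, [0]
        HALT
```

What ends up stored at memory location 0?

23

after MOV r3, #0: r3=0
after MOV r1, #9: r1=9
after MOV r4, #0: r4=0
after LDR r3, [r4]: r3=M[0]=5
after ADD r3, r3, #19: r3=5+19=24
after ADD r4, r4, #4: r4=0+4=4
after SUB r1, r1, #1: r1=9-1=8
CMP r1, #6  (cmp 8,6)
BNE L0: taken
after LDR r3, [r4]: r3=M[4]=17
after ADD r3, r3, #19: r3=17+19=36
after ADD r4, r4, #4: r4=4+4=8
after SUB r1, r1, #1: r1=8-1=7
CMP r1, #6  (cmp 7,6)
BNE L0: taken
after LDR r3, [r4]: r3=M[8]=4
after ADD r3, r3, #19: r3=4+19=23
after ADD r4, r4, #4: r4=8+4=12
after SUB r1, r1, #1: r1=7-1=6
CMP r1, #6  (cmp 6,6)
BNE L0: not taken
STR r3, [0] → M[0]=23
halt.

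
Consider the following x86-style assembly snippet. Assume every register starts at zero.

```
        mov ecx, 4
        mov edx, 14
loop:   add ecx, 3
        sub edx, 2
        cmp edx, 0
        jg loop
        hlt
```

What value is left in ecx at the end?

25

mov ecx, 4 → ecx=4
mov edx, 14 → edx=14
add ecx, 3 → ecx=4+3=7
sub edx, 2 → edx=14-2=12
cmp edx, 0  (cmp 12,0)
jg loop: taken
add ecx, 3 → ecx=7+3=10
sub edx, 2 → edx=12-2=10
cmp edx, 0  (cmp 10,0)
jg loop: taken
add ecx, 3 → ecx=10+3=13
sub edx, 2 → edx=10-2=8
cmp edx, 0  (cmp 8,0)
jg loop: taken
add ecx, 3 → ecx=13+3=16
sub edx, 2 → edx=8-2=6
cmp edx, 0  (cmp 6,0)
jg loop: taken
add ecx, 3 → ecx=16+3=19
sub edx, 2 → edx=6-2=4
cmp edx, 0  (cmp 4,0)
jg loop: taken
add ecx, 3 → ecx=19+3=22
sub edx, 2 → edx=4-2=2
cmp edx, 0  (cmp 2,0)
jg loop: taken
add ecx, 3 → ecx=22+3=25
sub edx, 2 → edx=2-2=0
cmp edx, 0  (cmp 0,0)
jg loop: not taken
halt.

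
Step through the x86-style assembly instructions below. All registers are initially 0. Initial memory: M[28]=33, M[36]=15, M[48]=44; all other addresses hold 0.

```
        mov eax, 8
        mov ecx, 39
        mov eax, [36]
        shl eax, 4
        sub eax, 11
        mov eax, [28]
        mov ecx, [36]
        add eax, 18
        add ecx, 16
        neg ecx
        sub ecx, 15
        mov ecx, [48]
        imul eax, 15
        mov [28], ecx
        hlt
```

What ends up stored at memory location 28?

mov eax, 8 → eax=8
mov ecx, 39 → ecx=39
mov eax, [36] → eax=M[36]=15
shl eax, 4 → eax=15<<4=240
sub eax, 11 → eax=240-11=229
mov eax, [28] → eax=M[28]=33
mov ecx, [36] → ecx=M[36]=15
add eax, 18 → eax=33+18=51
add ecx, 16 → ecx=15+16=31
neg ecx → ecx=-(31)=-31
sub ecx, 15 → ecx=(-31)-15=-46
mov ecx, [48] → ecx=M[48]=44
imul eax, 15 → eax=51*15=765
mov [28], ecx → M[28]=44
halt.

44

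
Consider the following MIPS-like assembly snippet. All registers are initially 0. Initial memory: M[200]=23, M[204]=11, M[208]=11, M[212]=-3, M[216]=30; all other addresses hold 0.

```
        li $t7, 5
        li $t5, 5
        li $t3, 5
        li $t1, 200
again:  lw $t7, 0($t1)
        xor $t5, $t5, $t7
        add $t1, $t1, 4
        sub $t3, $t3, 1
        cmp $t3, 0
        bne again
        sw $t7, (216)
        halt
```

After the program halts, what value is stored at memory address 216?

after li $t7, 5: $t7=5
after li $t5, 5: $t5=5
after li $t3, 5: $t3=5
after li $t1, 200: $t1=200
after lw $t7, 0($t1): $t7=M[200]=23
after xor $t5, $t5, $t7: $t5=5^23=18
after add $t1, $t1, 4: $t1=200+4=204
after sub $t3, $t3, 1: $t3=5-1=4
cmp $t3, 0  (cmp 4,0)
bne again: taken
after lw $t7, 0($t1): $t7=M[204]=11
after xor $t5, $t5, $t7: $t5=18^11=25
after add $t1, $t1, 4: $t1=204+4=208
after sub $t3, $t3, 1: $t3=4-1=3
cmp $t3, 0  (cmp 3,0)
bne again: taken
after lw $t7, 0($t1): $t7=M[208]=11
after xor $t5, $t5, $t7: $t5=25^11=18
after add $t1, $t1, 4: $t1=208+4=212
after sub $t3, $t3, 1: $t3=3-1=2
cmp $t3, 0  (cmp 2,0)
bne again: taken
after lw $t7, 0($t1): $t7=M[212]=-3
after xor $t5, $t5, $t7: $t5=18^(-3)=-17
after add $t1, $t1, 4: $t1=212+4=216
after sub $t3, $t3, 1: $t3=2-1=1
cmp $t3, 0  (cmp 1,0)
bne again: taken
after lw $t7, 0($t1): $t7=M[216]=30
after xor $t5, $t5, $t7: $t5=(-17)^30=-15
after add $t1, $t1, 4: $t1=216+4=220
after sub $t3, $t3, 1: $t3=1-1=0
cmp $t3, 0  (cmp 0,0)
bne again: not taken
sw $t7, (216) → M[216]=30
halt.

30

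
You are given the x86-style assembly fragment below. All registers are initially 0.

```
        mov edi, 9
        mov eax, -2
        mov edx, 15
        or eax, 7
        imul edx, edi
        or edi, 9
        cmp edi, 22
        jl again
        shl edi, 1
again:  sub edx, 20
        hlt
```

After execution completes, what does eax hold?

edi=9
eax=-2
edx=15
eax=(-2)|7=-1
edx=15*9=135
edi=9|9=9
cmp edi, 22  (cmp 9,22)
jl again: taken
edx=135-20=115
halt.

-1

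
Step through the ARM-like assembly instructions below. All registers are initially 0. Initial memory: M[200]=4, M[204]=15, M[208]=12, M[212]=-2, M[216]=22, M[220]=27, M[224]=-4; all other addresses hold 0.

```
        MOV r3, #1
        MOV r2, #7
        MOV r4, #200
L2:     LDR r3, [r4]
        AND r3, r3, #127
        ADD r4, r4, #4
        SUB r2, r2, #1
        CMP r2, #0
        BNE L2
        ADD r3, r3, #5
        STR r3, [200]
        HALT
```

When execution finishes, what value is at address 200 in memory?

r3=1
r2=7
r4=200
r3=M[200]=4
r3=4&127=4
r4=200+4=204
r2=7-1=6
CMP r2, #0  (cmp 6,0)
BNE L2: taken
r3=M[204]=15
r3=15&127=15
r4=204+4=208
r2=6-1=5
CMP r2, #0  (cmp 5,0)
BNE L2: taken
r3=M[208]=12
r3=12&127=12
r4=208+4=212
r2=5-1=4
CMP r2, #0  (cmp 4,0)
BNE L2: taken
r3=M[212]=-2
r3=(-2)&127=126
r4=212+4=216
r2=4-1=3
CMP r2, #0  (cmp 3,0)
BNE L2: taken
r3=M[216]=22
r3=22&127=22
r4=216+4=220
r2=3-1=2
CMP r2, #0  (cmp 2,0)
BNE L2: taken
r3=M[220]=27
r3=27&127=27
r4=220+4=224
r2=2-1=1
CMP r2, #0  (cmp 1,0)
BNE L2: taken
r3=M[224]=-4
r3=(-4)&127=124
r4=224+4=228
r2=1-1=0
CMP r2, #0  (cmp 0,0)
BNE L2: not taken
r3=124+5=129
STR r3, [200] → M[200]=129
halt.

129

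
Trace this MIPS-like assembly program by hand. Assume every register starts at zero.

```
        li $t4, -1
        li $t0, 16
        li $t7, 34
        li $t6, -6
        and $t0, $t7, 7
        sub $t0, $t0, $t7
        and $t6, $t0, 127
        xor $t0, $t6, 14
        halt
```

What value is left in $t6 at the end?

96

after li $t4, -1: $t4=-1
after li $t0, 16: $t0=16
after li $t7, 34: $t7=34
after li $t6, -6: $t6=-6
after and $t0, $t7, 7: $t0=34&7=2
after sub $t0, $t0, $t7: $t0=2-34=-32
after and $t6, $t0, 127: $t6=(-32)&127=96
after xor $t0, $t6, 14: $t0=96^14=110
halt.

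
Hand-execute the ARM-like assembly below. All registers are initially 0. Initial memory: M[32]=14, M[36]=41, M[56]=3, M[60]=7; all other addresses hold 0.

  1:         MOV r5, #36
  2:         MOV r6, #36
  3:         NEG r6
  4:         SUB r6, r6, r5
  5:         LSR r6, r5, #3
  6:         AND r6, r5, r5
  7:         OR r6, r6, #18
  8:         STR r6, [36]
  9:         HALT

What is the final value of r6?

54

MOV r5, #36 → r5=36
MOV r6, #36 → r6=36
NEG r6 → r6=-(36)=-36
SUB r6, r6, r5 → r6=(-36)-36=-72
LSR r6, r5, #3 → r6=36>>3=4
AND r6, r5, r5 → r6=36&36=36
OR r6, r6, #18 → r6=36|18=54
STR r6, [36] → M[36]=54
halt.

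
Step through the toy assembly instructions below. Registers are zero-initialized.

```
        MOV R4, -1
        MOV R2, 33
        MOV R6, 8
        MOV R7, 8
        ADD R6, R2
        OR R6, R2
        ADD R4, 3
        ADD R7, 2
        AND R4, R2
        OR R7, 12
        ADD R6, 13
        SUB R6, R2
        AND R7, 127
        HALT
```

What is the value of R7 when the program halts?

14

R4=-1
R2=33
R6=8
R7=8
R6=8+33=41
R6=41|33=41
R4=(-1)+3=2
R7=8+2=10
R4=2&33=0
R7=10|12=14
R6=41+13=54
R6=54-33=21
R7=14&127=14
halt.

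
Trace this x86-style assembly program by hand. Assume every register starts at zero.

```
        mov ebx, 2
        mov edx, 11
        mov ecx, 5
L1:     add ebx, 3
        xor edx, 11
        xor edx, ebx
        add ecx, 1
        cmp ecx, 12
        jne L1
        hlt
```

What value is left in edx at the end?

26

ebx=2
edx=11
ecx=5
ebx=2+3=5
edx=11^11=0
edx=0^5=5
ecx=5+1=6
cmp ecx, 12  (cmp 6,12)
jne L1: taken
ebx=5+3=8
edx=5^11=14
edx=14^8=6
ecx=6+1=7
cmp ecx, 12  (cmp 7,12)
jne L1: taken
ebx=8+3=11
edx=6^11=13
edx=13^11=6
ecx=7+1=8
cmp ecx, 12  (cmp 8,12)
jne L1: taken
ebx=11+3=14
edx=6^11=13
edx=13^14=3
ecx=8+1=9
cmp ecx, 12  (cmp 9,12)
jne L1: taken
ebx=14+3=17
edx=3^11=8
edx=8^17=25
ecx=9+1=10
cmp ecx, 12  (cmp 10,12)
jne L1: taken
ebx=17+3=20
edx=25^11=18
edx=18^20=6
ecx=10+1=11
cmp ecx, 12  (cmp 11,12)
jne L1: taken
ebx=20+3=23
edx=6^11=13
edx=13^23=26
ecx=11+1=12
cmp ecx, 12  (cmp 12,12)
jne L1: not taken
halt.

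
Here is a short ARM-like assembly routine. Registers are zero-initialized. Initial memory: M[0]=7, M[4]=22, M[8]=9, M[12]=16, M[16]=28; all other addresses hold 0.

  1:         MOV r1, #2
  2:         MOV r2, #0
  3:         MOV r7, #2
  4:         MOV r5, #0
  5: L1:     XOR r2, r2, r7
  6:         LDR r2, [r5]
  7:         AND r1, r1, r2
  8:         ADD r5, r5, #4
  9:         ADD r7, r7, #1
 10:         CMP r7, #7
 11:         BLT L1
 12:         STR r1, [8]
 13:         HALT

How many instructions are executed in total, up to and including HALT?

41

after MOV r1, #2: r1=2
after MOV r2, #0: r2=0
after MOV r7, #2: r7=2
after MOV r5, #0: r5=0
after XOR r2, r2, r7: r2=0^2=2
after LDR r2, [r5]: r2=M[0]=7
after AND r1, r1, r2: r1=2&7=2
after ADD r5, r5, #4: r5=0+4=4
after ADD r7, r7, #1: r7=2+1=3
CMP r7, #7  (cmp 3,7)
BLT L1: taken
after XOR r2, r2, r7: r2=7^3=4
after LDR r2, [r5]: r2=M[4]=22
after AND r1, r1, r2: r1=2&22=2
after ADD r5, r5, #4: r5=4+4=8
after ADD r7, r7, #1: r7=3+1=4
CMP r7, #7  (cmp 4,7)
BLT L1: taken
after XOR r2, r2, r7: r2=22^4=18
after LDR r2, [r5]: r2=M[8]=9
after AND r1, r1, r2: r1=2&9=0
after ADD r5, r5, #4: r5=8+4=12
after ADD r7, r7, #1: r7=4+1=5
CMP r7, #7  (cmp 5,7)
BLT L1: taken
after XOR r2, r2, r7: r2=9^5=12
after LDR r2, [r5]: r2=M[12]=16
after AND r1, r1, r2: r1=0&16=0
after ADD r5, r5, #4: r5=12+4=16
after ADD r7, r7, #1: r7=5+1=6
CMP r7, #7  (cmp 6,7)
BLT L1: taken
after XOR r2, r2, r7: r2=16^6=22
after LDR r2, [r5]: r2=M[16]=28
after AND r1, r1, r2: r1=0&28=0
after ADD r5, r5, #4: r5=16+4=20
after ADD r7, r7, #1: r7=6+1=7
CMP r7, #7  (cmp 7,7)
BLT L1: not taken
STR r1, [8] → M[8]=0
halt.
Total executed instructions: 41.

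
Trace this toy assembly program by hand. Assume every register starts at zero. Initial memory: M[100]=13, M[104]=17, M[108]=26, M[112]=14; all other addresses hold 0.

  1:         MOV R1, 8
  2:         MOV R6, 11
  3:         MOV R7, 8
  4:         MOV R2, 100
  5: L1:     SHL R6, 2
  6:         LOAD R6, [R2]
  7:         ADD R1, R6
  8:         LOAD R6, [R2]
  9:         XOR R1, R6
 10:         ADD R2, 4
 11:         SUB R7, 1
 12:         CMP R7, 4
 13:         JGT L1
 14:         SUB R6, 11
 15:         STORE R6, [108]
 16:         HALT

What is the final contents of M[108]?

R1=8
R6=11
R7=8
R2=100
R6=11<<2=44
R6=M[100]=13
R1=8+13=21
R6=M[100]=13
R1=21^13=24
R2=100+4=104
R7=8-1=7
CMP R7, 4  (cmp 7,4)
JGT L1: taken
R6=13<<2=52
R6=M[104]=17
R1=24+17=41
R6=M[104]=17
R1=41^17=56
R2=104+4=108
R7=7-1=6
CMP R7, 4  (cmp 6,4)
JGT L1: taken
R6=17<<2=68
R6=M[108]=26
R1=56+26=82
R6=M[108]=26
R1=82^26=72
R2=108+4=112
R7=6-1=5
CMP R7, 4  (cmp 5,4)
JGT L1: taken
R6=26<<2=104
R6=M[112]=14
R1=72+14=86
R6=M[112]=14
R1=86^14=88
R2=112+4=116
R7=5-1=4
CMP R7, 4  (cmp 4,4)
JGT L1: not taken
R6=14-11=3
STORE R6, [108] → M[108]=3
halt.

3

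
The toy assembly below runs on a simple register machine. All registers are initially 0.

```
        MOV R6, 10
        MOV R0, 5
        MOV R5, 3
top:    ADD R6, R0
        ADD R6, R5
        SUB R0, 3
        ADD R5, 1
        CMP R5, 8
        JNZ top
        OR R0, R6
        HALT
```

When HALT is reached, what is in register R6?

30

MOV R6, 10 → R6=10
MOV R0, 5 → R0=5
MOV R5, 3 → R5=3
ADD R6, R0 → R6=10+5=15
ADD R6, R5 → R6=15+3=18
SUB R0, 3 → R0=5-3=2
ADD R5, 1 → R5=3+1=4
CMP R5, 8  (cmp 4,8)
JNZ top: taken
ADD R6, R0 → R6=18+2=20
ADD R6, R5 → R6=20+4=24
SUB R0, 3 → R0=2-3=-1
ADD R5, 1 → R5=4+1=5
CMP R5, 8  (cmp 5,8)
JNZ top: taken
ADD R6, R0 → R6=24+(-1)=23
ADD R6, R5 → R6=23+5=28
SUB R0, 3 → R0=(-1)-3=-4
ADD R5, 1 → R5=5+1=6
CMP R5, 8  (cmp 6,8)
JNZ top: taken
ADD R6, R0 → R6=28+(-4)=24
ADD R6, R5 → R6=24+6=30
SUB R0, 3 → R0=(-4)-3=-7
ADD R5, 1 → R5=6+1=7
CMP R5, 8  (cmp 7,8)
JNZ top: taken
ADD R6, R0 → R6=30+(-7)=23
ADD R6, R5 → R6=23+7=30
SUB R0, 3 → R0=(-7)-3=-10
ADD R5, 1 → R5=7+1=8
CMP R5, 8  (cmp 8,8)
JNZ top: not taken
OR R0, R6 → R0=(-10)|30=-2
halt.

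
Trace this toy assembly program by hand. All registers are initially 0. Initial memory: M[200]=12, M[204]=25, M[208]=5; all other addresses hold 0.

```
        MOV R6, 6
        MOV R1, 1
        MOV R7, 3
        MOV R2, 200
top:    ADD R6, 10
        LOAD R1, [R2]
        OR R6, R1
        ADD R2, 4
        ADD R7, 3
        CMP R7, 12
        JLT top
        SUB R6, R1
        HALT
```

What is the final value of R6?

72

MOV R6, 6 → R6=6
MOV R1, 1 → R1=1
MOV R7, 3 → R7=3
MOV R2, 200 → R2=200
ADD R6, 10 → R6=6+10=16
LOAD R1, [R2] → R1=M[200]=12
OR R6, R1 → R6=16|12=28
ADD R2, 4 → R2=200+4=204
ADD R7, 3 → R7=3+3=6
CMP R7, 12  (cmp 6,12)
JLT top: taken
ADD R6, 10 → R6=28+10=38
LOAD R1, [R2] → R1=M[204]=25
OR R6, R1 → R6=38|25=63
ADD R2, 4 → R2=204+4=208
ADD R7, 3 → R7=6+3=9
CMP R7, 12  (cmp 9,12)
JLT top: taken
ADD R6, 10 → R6=63+10=73
LOAD R1, [R2] → R1=M[208]=5
OR R6, R1 → R6=73|5=77
ADD R2, 4 → R2=208+4=212
ADD R7, 3 → R7=9+3=12
CMP R7, 12  (cmp 12,12)
JLT top: not taken
SUB R6, R1 → R6=77-5=72
halt.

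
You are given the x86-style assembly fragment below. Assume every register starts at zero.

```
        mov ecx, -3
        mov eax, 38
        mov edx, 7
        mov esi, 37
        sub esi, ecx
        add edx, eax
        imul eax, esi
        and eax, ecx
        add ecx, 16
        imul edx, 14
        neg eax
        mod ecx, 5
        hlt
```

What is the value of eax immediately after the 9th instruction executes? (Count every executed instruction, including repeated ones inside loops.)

1520

ecx=-3
eax=38
edx=7
esi=37
esi=37-(-3)=40
edx=7+38=45
eax=38*40=1520
eax=1520&(-3)=1520
ecx=(-3)+16=13
After step 9: eax = 1520.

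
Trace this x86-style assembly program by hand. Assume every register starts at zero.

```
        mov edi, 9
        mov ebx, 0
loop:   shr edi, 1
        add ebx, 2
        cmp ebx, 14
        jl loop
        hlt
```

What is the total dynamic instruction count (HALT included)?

edi=9
ebx=0
edi=9>>1=4
ebx=0+2=2
cmp ebx, 14  (cmp 2,14)
jl loop: taken
edi=4>>1=2
ebx=2+2=4
cmp ebx, 14  (cmp 4,14)
jl loop: taken
edi=2>>1=1
ebx=4+2=6
cmp ebx, 14  (cmp 6,14)
jl loop: taken
edi=1>>1=0
ebx=6+2=8
cmp ebx, 14  (cmp 8,14)
jl loop: taken
edi=0>>1=0
ebx=8+2=10
cmp ebx, 14  (cmp 10,14)
jl loop: taken
edi=0>>1=0
ebx=10+2=12
cmp ebx, 14  (cmp 12,14)
jl loop: taken
edi=0>>1=0
ebx=12+2=14
cmp ebx, 14  (cmp 14,14)
jl loop: not taken
halt.
Total executed instructions: 31.

31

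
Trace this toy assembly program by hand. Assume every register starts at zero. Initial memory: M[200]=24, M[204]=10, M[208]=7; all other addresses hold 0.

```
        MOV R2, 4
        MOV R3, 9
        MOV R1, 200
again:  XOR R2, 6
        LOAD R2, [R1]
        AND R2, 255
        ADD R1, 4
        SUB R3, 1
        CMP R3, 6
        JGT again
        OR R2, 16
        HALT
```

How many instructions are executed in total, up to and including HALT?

MOV R2, 4 → R2=4
MOV R3, 9 → R3=9
MOV R1, 200 → R1=200
XOR R2, 6 → R2=4^6=2
LOAD R2, [R1] → R2=M[200]=24
AND R2, 255 → R2=24&255=24
ADD R1, 4 → R1=200+4=204
SUB R3, 1 → R3=9-1=8
CMP R3, 6  (cmp 8,6)
JGT again: taken
XOR R2, 6 → R2=24^6=30
LOAD R2, [R1] → R2=M[204]=10
AND R2, 255 → R2=10&255=10
ADD R1, 4 → R1=204+4=208
SUB R3, 1 → R3=8-1=7
CMP R3, 6  (cmp 7,6)
JGT again: taken
XOR R2, 6 → R2=10^6=12
LOAD R2, [R1] → R2=M[208]=7
AND R2, 255 → R2=7&255=7
ADD R1, 4 → R1=208+4=212
SUB R3, 1 → R3=7-1=6
CMP R3, 6  (cmp 6,6)
JGT again: not taken
OR R2, 16 → R2=7|16=23
halt.
Total executed instructions: 26.

26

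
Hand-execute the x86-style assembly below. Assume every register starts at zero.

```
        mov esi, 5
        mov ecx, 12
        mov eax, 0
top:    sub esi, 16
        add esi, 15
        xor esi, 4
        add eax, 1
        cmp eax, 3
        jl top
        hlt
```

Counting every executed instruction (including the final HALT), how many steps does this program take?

22

esi=5
ecx=12
eax=0
esi=5-16=-11
esi=(-11)+15=4
esi=4^4=0
eax=0+1=1
cmp eax, 3  (cmp 1,3)
jl top: taken
esi=0-16=-16
esi=(-16)+15=-1
esi=(-1)^4=-5
eax=1+1=2
cmp eax, 3  (cmp 2,3)
jl top: taken
esi=(-5)-16=-21
esi=(-21)+15=-6
esi=(-6)^4=-2
eax=2+1=3
cmp eax, 3  (cmp 3,3)
jl top: not taken
halt.
Total executed instructions: 22.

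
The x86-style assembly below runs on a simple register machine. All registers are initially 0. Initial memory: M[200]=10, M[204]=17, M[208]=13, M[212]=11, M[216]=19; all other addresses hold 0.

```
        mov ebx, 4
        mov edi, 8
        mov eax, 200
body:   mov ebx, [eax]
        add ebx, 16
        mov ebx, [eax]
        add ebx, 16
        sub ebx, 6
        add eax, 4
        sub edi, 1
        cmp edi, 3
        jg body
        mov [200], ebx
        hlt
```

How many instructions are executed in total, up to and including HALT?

50

after mov ebx, 4: ebx=4
after mov edi, 8: edi=8
after mov eax, 200: eax=200
after mov ebx, [eax]: ebx=M[200]=10
after add ebx, 16: ebx=10+16=26
after mov ebx, [eax]: ebx=M[200]=10
after add ebx, 16: ebx=10+16=26
after sub ebx, 6: ebx=26-6=20
after add eax, 4: eax=200+4=204
after sub edi, 1: edi=8-1=7
cmp edi, 3  (cmp 7,3)
jg body: taken
after mov ebx, [eax]: ebx=M[204]=17
after add ebx, 16: ebx=17+16=33
after mov ebx, [eax]: ebx=M[204]=17
after add ebx, 16: ebx=17+16=33
after sub ebx, 6: ebx=33-6=27
after add eax, 4: eax=204+4=208
after sub edi, 1: edi=7-1=6
cmp edi, 3  (cmp 6,3)
jg body: taken
after mov ebx, [eax]: ebx=M[208]=13
after add ebx, 16: ebx=13+16=29
after mov ebx, [eax]: ebx=M[208]=13
after add ebx, 16: ebx=13+16=29
after sub ebx, 6: ebx=29-6=23
after add eax, 4: eax=208+4=212
after sub edi, 1: edi=6-1=5
cmp edi, 3  (cmp 5,3)
jg body: taken
after mov ebx, [eax]: ebx=M[212]=11
after add ebx, 16: ebx=11+16=27
after mov ebx, [eax]: ebx=M[212]=11
after add ebx, 16: ebx=11+16=27
after sub ebx, 6: ebx=27-6=21
after add eax, 4: eax=212+4=216
after sub edi, 1: edi=5-1=4
cmp edi, 3  (cmp 4,3)
jg body: taken
after mov ebx, [eax]: ebx=M[216]=19
after add ebx, 16: ebx=19+16=35
after mov ebx, [eax]: ebx=M[216]=19
after add ebx, 16: ebx=19+16=35
after sub ebx, 6: ebx=35-6=29
after add eax, 4: eax=216+4=220
after sub edi, 1: edi=4-1=3
cmp edi, 3  (cmp 3,3)
jg body: not taken
mov [200], ebx → M[200]=29
halt.
Total executed instructions: 50.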